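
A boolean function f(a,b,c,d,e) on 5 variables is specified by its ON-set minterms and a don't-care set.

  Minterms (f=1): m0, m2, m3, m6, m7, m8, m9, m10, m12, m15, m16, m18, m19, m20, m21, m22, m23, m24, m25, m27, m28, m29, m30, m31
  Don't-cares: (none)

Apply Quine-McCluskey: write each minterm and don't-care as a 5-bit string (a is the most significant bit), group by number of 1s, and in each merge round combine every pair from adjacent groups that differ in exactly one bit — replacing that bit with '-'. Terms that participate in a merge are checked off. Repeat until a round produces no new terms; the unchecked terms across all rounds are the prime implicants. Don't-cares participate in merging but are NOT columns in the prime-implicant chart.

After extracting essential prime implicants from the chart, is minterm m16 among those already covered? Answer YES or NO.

size-2^0 implicants → 00000(✓)  00010(✓)  00011(✓)  00110(✓)  00111(✓)  01000(✓)  01001(✓)  01010(✓)  01100(✓)  01111(✓)  10000(✓)  10010(✓)  10011(✓)  10100(✓)  10101(✓)  10110(✓)  10111(✓)  11000(✓)  11001(✓)  11011(✓)  11100(✓)  11101(✓)  11110(✓)  11111(✓)
size-2^1 implicants → -0000(✓)  -0010(✓)  -0011(✓)  -0110(✓)  -0111(✓)  -1000(✓)  -1001(✓)  -1100(✓)  -1111(✓)  0-000(✓)  0-010(✓)  0-111(✓)  00-10(✓)  00-11(✓)  000-0(✓)  0001-(✓)  0011-(✓)  01-00(✓)  010-0(✓)  0100-(✓)  1-000(✓)  1-011(✓)  1-100(✓)  1-101(✓)  1-110(✓)  1-111(✓)  10-00(✓)  10-10(✓)  10-11(✓)  100-0(✓)  1001-(✓)  101-0(✓)  101-1(✓)  1010-(✓)  1011-(✓)  11-00(✓)  11-01(✓)  11-11(✓)  110-1(✓)  1100-(✓)  111-0(✓)  111-1(✓)  1110-(✓)  1111-(✓)
size-2^2 implicants → --000  --111  -0-10(✓)  -0-11(✓)  -00-0  -001-(✓)  -011-(✓)  -1-00  -100-  0-0-0  00-1-(✓)  1--00  1--11  1-1-0(✓)  1-1-1(✓)  1-10-(✓)  1-11-(✓)  10--0  10-1-(✓)  101--(✓)  11--1  11-0-  111--(✓)
size-2^3 implicants → -0-1-  1-1--
Unchecked terms (primes): --000, --111, -0-1-, -00-0, -1-00, -100-, 0-0-0, 1--00, 1--11, 1-1--, 10--0, 11--1, 11-0-
Minterm coverage:
  m0 ⊆ --000,-00-0,0-0-0
  m2 ⊆ -0-1-,-00-0,0-0-0
  m3 ⊆ -0-1- [E]
  m6 ⊆ -0-1- [E]
  m7 ⊆ --111,-0-1-
  m8 ⊆ --000,-1-00,-100-,0-0-0
  m9 ⊆ -100- [E]
  m10 ⊆ 0-0-0 [E]
  m12 ⊆ -1-00 [E]
  m15 ⊆ --111 [E]
  m16 ⊆ --000,-00-0,1--00,10--0
  m18 ⊆ -0-1-,-00-0,10--0
  m19 ⊆ -0-1-,1--11
  m20 ⊆ 1--00,1-1--,10--0
  m21 ⊆ 1-1-- [E]
  m22 ⊆ -0-1-,1-1--,10--0
  m23 ⊆ --111,-0-1-,1--11,1-1--
  m24 ⊆ --000,-1-00,-100-,1--00,11-0-
  m25 ⊆ -100-,11--1,11-0-
  m27 ⊆ 1--11,11--1
  m28 ⊆ -1-00,1--00,1-1--,11-0-
  m29 ⊆ 1-1--,11--1,11-0-
  m30 ⊆ 1-1-- [E]
  m31 ⊆ --111,1--11,1-1--,11--1
E = {--111, -0-1-, -1-00, -100-, 0-0-0, 1-1--}

NO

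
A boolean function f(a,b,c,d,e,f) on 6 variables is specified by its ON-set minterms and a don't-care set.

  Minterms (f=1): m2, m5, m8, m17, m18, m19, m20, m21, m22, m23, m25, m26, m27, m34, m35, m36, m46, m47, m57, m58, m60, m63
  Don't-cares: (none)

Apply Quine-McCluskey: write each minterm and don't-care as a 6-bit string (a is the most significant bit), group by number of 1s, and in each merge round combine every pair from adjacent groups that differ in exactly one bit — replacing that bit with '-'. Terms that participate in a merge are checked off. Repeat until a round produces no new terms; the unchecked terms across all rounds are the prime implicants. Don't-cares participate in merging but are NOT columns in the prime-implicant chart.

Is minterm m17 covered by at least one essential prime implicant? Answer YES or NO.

NO

[col 0] 000010*, 000101*, 001000, 010001*, 010010*, 010011*, 010100*, 010101*, 010110*, 010111*, 011001*, 011010*, 011011*, 100010*, 100011*, 100100, 101110*, 101111*, 111001*, 111010*, 111100, 111111*
[col 1] -00010, -11001, -11010, 0-0010, 0-0101, 01-001*, 01-010*, 01-011*, 010-01*, 010-10*, 010-11*, 0100-1*, 01001-*, 0101-0*, 0101-1*, 01010-*, 01011-*, 0110-1*, 01101-*, 1-1111, 10001-, 10111-
[col 2] 01-0-1, 01-01-, 010--1, 010-1-, 0101--
Prime implicants: -00010, -11001, -11010, 0-0010, 0-0101, 001000, 01-0-1, 01-01-, 010--1, 010-1-, 0101--, 1-1111, 10001-, 100100, 10111-, 111100
PI chart (minterm → PIs covering it):
  2 | -00010,0-0010
  5 | 0-0101  (sole → essential)
  8 | 001000  (sole → essential)
  17 | 01-0-1,010--1
  18 | 0-0010,01-01-,010-1-
  19 | 01-0-1,01-01-,010--1,010-1-
  20 | 0101--  (sole → essential)
  21 | 0-0101,010--1,0101--
  22 | 010-1-,0101--
  23 | 010--1,010-1-,0101--
  25 | -11001,01-0-1
  26 | -11010,01-01-
  27 | 01-0-1,01-01-
  34 | -00010,10001-
  35 | 10001-  (sole → essential)
  36 | 100100  (sole → essential)
  46 | 10111-  (sole → essential)
  47 | 1-1111,10111-
  57 | -11001  (sole → essential)
  58 | -11010  (sole → essential)
  60 | 111100  (sole → essential)
  63 | 1-1111  (sole → essential)
Essential prime implicants: -11001, -11010, 0-0101, 001000, 0101--, 1-1111, 10001-, 100100, 10111-, 111100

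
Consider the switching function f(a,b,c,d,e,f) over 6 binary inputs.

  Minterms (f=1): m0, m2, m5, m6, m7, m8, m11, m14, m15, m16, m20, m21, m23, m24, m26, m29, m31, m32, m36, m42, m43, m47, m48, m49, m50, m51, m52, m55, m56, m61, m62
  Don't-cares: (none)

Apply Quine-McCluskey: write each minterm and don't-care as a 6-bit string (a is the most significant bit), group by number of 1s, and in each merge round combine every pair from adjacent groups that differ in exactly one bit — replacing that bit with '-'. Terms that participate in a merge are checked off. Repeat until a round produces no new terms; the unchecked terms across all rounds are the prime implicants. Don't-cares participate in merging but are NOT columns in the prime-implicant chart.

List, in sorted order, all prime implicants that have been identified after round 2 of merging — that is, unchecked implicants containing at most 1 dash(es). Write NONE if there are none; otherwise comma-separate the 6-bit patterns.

-10111, -11101, 000-10, 0000-0, 01010-, 0110-0, 10101-, 110-11, 111110

Round 0: 000000✓ 000010✓ 000101✓ 000110✓ 000111✓ 001000✓ 001011✓ 001110✓ 001111✓ 010000✓ 010100✓ 010101✓ 010111✓ 011000✓ 011010✓ 011101✓ 011111✓ 100000✓ 100100✓ 101010✓ 101011✓ 101111✓ 110000✓ 110001✓ 110010✓ 110011✓ 110100✓ 110111✓ 111000✓ 111101✓ 111110
Round 1: -00000✓ -01011✓ -01111✓ -10000✓ -10100✓ -10111 -11000✓ -11101 0-0000✓ 0-0101✓ 0-0111✓ 0-1000✓ 0-1111✓ 00-000✓ 00-110✓ 00-111✓ 000-10 0000-0 0001-1✓ 00011-✓ 001-11✓ 00111-✓ 01-000✓ 01-101✓ 01-111✓ 010-00✓ 0101-1✓ 01010- 0110-0 0111-1✓ 1-0000✓ 1-0100✓ 100-00✓ 101-11✓ 10101- 11-000✓ 110-00✓ 110-11 1100-0✓ 1100-1✓ 11000-✓ 11001-✓
Round 2: --0000 -01-11 -1-000 -10-00 0--000 0--111 0-01-1 00-11- 01-1-1 1-0-00 1100--
PIs = {--0000, -01-11, -1-000, -10-00, -10111, -11101, 0--000, 0--111, 0-01-1, 00-11-, 000-10, 0000-0, 01-1-1, 01010-, 0110-0, 1-0-00, 10101-, 110-11, 1100--, 111110}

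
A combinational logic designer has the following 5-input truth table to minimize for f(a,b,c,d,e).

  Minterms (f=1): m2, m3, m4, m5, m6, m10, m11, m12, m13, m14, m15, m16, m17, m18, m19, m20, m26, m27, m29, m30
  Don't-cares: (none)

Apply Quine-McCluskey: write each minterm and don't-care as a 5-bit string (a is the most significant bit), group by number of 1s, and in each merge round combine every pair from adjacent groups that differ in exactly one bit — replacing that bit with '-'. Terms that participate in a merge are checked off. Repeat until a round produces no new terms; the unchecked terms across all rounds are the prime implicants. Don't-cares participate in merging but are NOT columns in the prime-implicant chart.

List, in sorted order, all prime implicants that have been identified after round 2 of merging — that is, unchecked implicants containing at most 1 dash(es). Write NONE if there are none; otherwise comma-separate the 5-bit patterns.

size-2^0 implicants → 00010(✓)  00011(✓)  00100(✓)  00101(✓)  00110(✓)  01010(✓)  01011(✓)  01100(✓)  01101(✓)  01110(✓)  01111(✓)  10000(✓)  10001(✓)  10010(✓)  10011(✓)  10100(✓)  11010(✓)  11011(✓)  11101(✓)  11110(✓)
size-2^1 implicants → -0010(✓)  -0011(✓)  -0100  -1010(✓)  -1011(✓)  -1101  -1110(✓)  0-010(✓)  0-011(✓)  0-100(✓)  0-101(✓)  0-110(✓)  00-10(✓)  0001-(✓)  001-0(✓)  0010-(✓)  01-10(✓)  01-11(✓)  0101-(✓)  011-0(✓)  011-1(✓)  0110-(✓)  0111-(✓)  1-010(✓)  1-011(✓)  10-00  100-0(✓)  100-1(✓)  1000-(✓)  1001-(✓)  11-10(✓)  1101-(✓)
size-2^2 implicants → --010(✓)  --011(✓)  -001-(✓)  -1-10  -101-(✓)  0--10  0-01-(✓)  0-1-0  0-10-  01-1-  011--  1-01-(✓)  100--
size-2^3 implicants → --01-
Unchecked terms (primes): --01-, -0100, -1-10, -1101, 0--10, 0-1-0, 0-10-, 01-1-, 011--, 10-00, 100--

-0100, -1101, 10-00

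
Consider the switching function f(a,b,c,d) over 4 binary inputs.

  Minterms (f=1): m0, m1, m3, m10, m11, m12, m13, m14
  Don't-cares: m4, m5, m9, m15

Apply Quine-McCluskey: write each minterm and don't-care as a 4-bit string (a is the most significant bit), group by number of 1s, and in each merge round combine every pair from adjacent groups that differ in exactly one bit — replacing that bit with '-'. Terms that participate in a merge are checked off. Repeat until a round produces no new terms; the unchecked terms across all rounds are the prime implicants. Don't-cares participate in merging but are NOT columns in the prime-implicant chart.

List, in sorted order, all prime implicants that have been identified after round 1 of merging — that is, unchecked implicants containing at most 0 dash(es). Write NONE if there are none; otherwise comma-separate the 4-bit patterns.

Round 0: 0000✓ 0001✓ 0011✓ 0100✓ 0101✓ 1001✓ 1010✓ 1011✓ 1100✓ 1101✓ 1110✓ 1111✓
Round 1: -001✓ -011✓ -100✓ -101✓ 0-00✓ 0-01✓ 00-1✓ 000-✓ 010-✓ 1-01✓ 1-10✓ 1-11✓ 10-1✓ 101-✓ 11-0✓ 11-1✓ 110-✓ 111-✓
Round 2: --01 -0-1 -10- 0-0- 1--1 1-1- 11--
PIs = {--01, -0-1, -10-, 0-0-, 1--1, 1-1-, 11--}

NONE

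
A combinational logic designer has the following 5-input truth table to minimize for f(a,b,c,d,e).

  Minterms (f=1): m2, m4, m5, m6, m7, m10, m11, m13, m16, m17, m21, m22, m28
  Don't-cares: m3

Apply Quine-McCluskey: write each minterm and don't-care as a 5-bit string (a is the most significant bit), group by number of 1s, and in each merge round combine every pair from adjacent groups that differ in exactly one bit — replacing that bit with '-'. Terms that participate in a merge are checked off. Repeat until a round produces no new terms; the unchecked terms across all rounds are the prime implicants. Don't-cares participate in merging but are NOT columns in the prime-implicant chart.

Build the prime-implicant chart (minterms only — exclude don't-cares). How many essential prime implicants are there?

[col 0] 00010*, 00011*, 00100*, 00101*, 00110*, 00111*, 01010*, 01011*, 01101*, 10000*, 10001*, 10101*, 10110*, 11100
[col 1] -0101, -0110, 0-010*, 0-011*, 0-101, 00-10*, 00-11*, 0001-*, 001-0*, 001-1*, 0010-*, 0011-*, 0101-*, 10-01, 1000-
[col 2] 0-01-, 00-1-, 001--
Prime implicants: -0101, -0110, 0-01-, 0-101, 00-1-, 001--, 10-01, 1000-, 11100
PI chart (minterm → PIs covering it):
  2 | 0-01-,00-1-
  4 | 001--  (sole → essential)
  5 | -0101,0-101,001--
  6 | -0110,00-1-,001--
  7 | 00-1-,001--
  10 | 0-01-  (sole → essential)
  11 | 0-01-  (sole → essential)
  13 | 0-101  (sole → essential)
  16 | 1000-  (sole → essential)
  17 | 10-01,1000-
  21 | -0101,10-01
  22 | -0110  (sole → essential)
  28 | 11100  (sole → essential)
Essential prime implicants: -0110, 0-01-, 0-101, 001--, 1000-, 11100

6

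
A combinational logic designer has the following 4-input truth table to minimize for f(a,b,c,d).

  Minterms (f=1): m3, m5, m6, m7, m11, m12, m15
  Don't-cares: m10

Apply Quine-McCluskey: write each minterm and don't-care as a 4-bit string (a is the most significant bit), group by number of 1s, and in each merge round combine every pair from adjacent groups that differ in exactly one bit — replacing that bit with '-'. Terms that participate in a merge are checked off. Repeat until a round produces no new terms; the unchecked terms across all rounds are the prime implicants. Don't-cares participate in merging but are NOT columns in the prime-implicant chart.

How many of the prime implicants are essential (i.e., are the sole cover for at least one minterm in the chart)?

Round 0: 0011✓ 0101✓ 0110✓ 0111✓ 1010✓ 1011✓ 1100 1111✓
Round 1: -011✓ -111✓ 0-11✓ 01-1 011- 1-11✓ 101-
Round 2: --11
PIs = {--11, 01-1, 011-, 101-, 1100}
Coverage chart:
  m3: --11 ←essential
  m5: 01-1 ←essential
  m6: 011- ←essential
  m7: --11,01-1,011-
  m11: --11,101-
  m12: 1100 ←essential
  m15: --11 ←essential
Essential: --11, 01-1, 011-, 1100

4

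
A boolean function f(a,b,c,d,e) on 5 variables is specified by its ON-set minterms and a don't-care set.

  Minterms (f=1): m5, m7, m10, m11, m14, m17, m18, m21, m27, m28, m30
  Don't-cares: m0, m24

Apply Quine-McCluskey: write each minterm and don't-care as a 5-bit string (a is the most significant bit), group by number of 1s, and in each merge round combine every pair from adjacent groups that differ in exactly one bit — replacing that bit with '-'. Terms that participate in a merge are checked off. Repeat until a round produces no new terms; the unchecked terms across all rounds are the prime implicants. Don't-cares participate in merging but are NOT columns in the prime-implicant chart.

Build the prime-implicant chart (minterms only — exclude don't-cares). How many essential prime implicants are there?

size-2^0 implicants → 00000  00101(✓)  00111(✓)  01010(✓)  01011(✓)  01110(✓)  10001(✓)  10010  10101(✓)  11000(✓)  11011(✓)  11100(✓)  11110(✓)
size-2^1 implicants → -0101  -1011  -1110  001-1  01-10  0101-  10-01  11-00  111-0
Unchecked terms (primes): -0101, -1011, -1110, 00000, 001-1, 01-10, 0101-, 10-01, 10010, 11-00, 111-0
Minterm coverage:
  m5 ⊆ -0101,001-1
  m7 ⊆ 001-1 [E]
  m10 ⊆ 01-10,0101-
  m11 ⊆ -1011,0101-
  m14 ⊆ -1110,01-10
  m17 ⊆ 10-01 [E]
  m18 ⊆ 10010 [E]
  m21 ⊆ -0101,10-01
  m27 ⊆ -1011 [E]
  m28 ⊆ 11-00,111-0
  m30 ⊆ -1110,111-0
E = {-1011, 001-1, 10-01, 10010}

4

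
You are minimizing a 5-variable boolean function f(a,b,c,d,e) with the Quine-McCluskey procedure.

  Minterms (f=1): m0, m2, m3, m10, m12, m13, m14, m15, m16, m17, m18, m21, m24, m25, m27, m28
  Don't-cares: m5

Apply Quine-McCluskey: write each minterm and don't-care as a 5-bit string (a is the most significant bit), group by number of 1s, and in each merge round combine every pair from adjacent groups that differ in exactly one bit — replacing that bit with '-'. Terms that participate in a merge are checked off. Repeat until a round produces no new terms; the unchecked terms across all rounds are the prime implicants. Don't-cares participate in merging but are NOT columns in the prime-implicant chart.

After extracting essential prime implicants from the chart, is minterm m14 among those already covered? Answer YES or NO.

size-2^0 implicants → 00000(✓)  00010(✓)  00011(✓)  00101(✓)  01010(✓)  01100(✓)  01101(✓)  01110(✓)  01111(✓)  10000(✓)  10001(✓)  10010(✓)  10101(✓)  11000(✓)  11001(✓)  11011(✓)  11100(✓)
size-2^1 implicants → -0000(✓)  -0010(✓)  -0101  -1100  0-010  0-101  000-0(✓)  0001-  01-10  011-0(✓)  011-1(✓)  0110-(✓)  0111-(✓)  1-000(✓)  1-001(✓)  10-01  100-0(✓)  1000-(✓)  11-00  110-1  1100-(✓)
size-2^2 implicants → -00-0  011--  1-00-
Unchecked terms (primes): -00-0, -0101, -1100, 0-010, 0-101, 0001-, 01-10, 011--, 1-00-, 10-01, 11-00, 110-1
Minterm coverage:
  m0 ⊆ -00-0 [E]
  m2 ⊆ -00-0,0-010,0001-
  m3 ⊆ 0001- [E]
  m10 ⊆ 0-010,01-10
  m12 ⊆ -1100,011--
  m13 ⊆ 0-101,011--
  m14 ⊆ 01-10,011--
  m15 ⊆ 011-- [E]
  m16 ⊆ -00-0,1-00-
  m17 ⊆ 1-00-,10-01
  m18 ⊆ -00-0 [E]
  m21 ⊆ -0101,10-01
  m24 ⊆ 1-00-,11-00
  m25 ⊆ 1-00-,110-1
  m27 ⊆ 110-1 [E]
  m28 ⊆ -1100,11-00
E = {-00-0, 0001-, 011--, 110-1}

YES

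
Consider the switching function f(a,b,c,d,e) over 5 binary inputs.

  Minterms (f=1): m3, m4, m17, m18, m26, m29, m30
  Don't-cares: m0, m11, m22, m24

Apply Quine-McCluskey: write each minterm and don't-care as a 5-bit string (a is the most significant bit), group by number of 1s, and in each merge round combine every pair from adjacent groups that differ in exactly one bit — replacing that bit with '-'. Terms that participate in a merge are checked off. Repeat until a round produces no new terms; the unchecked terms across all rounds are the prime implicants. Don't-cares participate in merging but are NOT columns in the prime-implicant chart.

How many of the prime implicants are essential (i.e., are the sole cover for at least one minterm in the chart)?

[col 0] 00000*, 00011*, 00100*, 01011*, 10001, 10010*, 10110*, 11000*, 11010*, 11101, 11110*
[col 1] 0-011, 00-00, 1-010*, 1-110*, 10-10*, 11-10*, 110-0
[col 2] 1--10
Prime implicants: 0-011, 00-00, 1--10, 10001, 110-0, 11101
PI chart (minterm → PIs covering it):
  3 | 0-011  (sole → essential)
  4 | 00-00  (sole → essential)
  17 | 10001  (sole → essential)
  18 | 1--10  (sole → essential)
  26 | 1--10,110-0
  29 | 11101  (sole → essential)
  30 | 1--10  (sole → essential)
Essential prime implicants: 0-011, 00-00, 1--10, 10001, 11101

5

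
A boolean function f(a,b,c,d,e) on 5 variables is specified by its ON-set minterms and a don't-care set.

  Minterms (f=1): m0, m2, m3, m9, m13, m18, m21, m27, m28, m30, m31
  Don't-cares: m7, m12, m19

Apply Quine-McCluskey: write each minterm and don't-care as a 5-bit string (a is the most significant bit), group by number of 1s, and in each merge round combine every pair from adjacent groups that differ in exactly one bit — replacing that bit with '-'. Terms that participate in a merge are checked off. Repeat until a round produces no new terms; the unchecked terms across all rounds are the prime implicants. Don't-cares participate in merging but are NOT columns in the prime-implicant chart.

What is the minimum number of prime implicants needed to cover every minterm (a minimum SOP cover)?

Round 0: 00000✓ 00010✓ 00011✓ 00111✓ 01001✓ 01100✓ 01101✓ 10010✓ 10011✓ 10101 11011✓ 11100✓ 11110✓ 11111✓
Round 1: -0010✓ -0011✓ -1100 00-11 000-0 0001-✓ 01-01 0110- 1-011 1001-✓ 11-11 111-0 1111-
Round 2: -001-
PIs = {-001-, -1100, 00-11, 000-0, 01-01, 0110-, 1-011, 10101, 11-11, 111-0, 1111-}
Coverage chart:
  m0: 000-0 ←essential
  m2: -001-,000-0
  m3: -001-,00-11
  m9: 01-01 ←essential
  m13: 01-01,0110-
  m18: -001- ←essential
  m21: 10101 ←essential
  m27: 1-011,11-11
  m28: -1100,111-0
  m30: 111-0,1111-
  m31: 11-11,1111-
Essential: -001-, 000-0, 01-01, 10101
Petrick residual → 11-11, 111-0
Min cover (6 terms): b'c'd + a'b'c'e' + a'bd'e + ab'cd'e + abde + abce'

6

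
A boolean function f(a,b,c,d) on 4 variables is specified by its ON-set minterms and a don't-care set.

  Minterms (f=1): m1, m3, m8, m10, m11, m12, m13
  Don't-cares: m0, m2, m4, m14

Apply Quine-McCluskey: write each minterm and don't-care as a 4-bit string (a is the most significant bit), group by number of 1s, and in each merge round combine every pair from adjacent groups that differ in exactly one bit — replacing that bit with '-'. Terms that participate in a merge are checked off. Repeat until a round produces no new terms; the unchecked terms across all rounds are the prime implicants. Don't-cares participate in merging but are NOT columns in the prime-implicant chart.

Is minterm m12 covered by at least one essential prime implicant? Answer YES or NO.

Round 0: 0000✓ 0001✓ 0010✓ 0011✓ 0100✓ 1000✓ 1010✓ 1011✓ 1100✓ 1101✓ 1110✓
Round 1: -000✓ -010✓ -011✓ -100✓ 0-00✓ 00-0✓ 00-1✓ 000-✓ 001-✓ 1-00✓ 1-10✓ 10-0✓ 101-✓ 11-0✓ 110-
Round 2: --00 -0-0 -01- 00-- 1--0
PIs = {--00, -0-0, -01-, 00--, 1--0, 110-}
Coverage chart:
  m1: 00-- ←essential
  m3: -01-,00--
  m8: --00,-0-0,1--0
  m10: -0-0,-01-,1--0
  m11: -01- ←essential
  m12: --00,1--0,110-
  m13: 110- ←essential
Essential: -01-, 00--, 110-

YES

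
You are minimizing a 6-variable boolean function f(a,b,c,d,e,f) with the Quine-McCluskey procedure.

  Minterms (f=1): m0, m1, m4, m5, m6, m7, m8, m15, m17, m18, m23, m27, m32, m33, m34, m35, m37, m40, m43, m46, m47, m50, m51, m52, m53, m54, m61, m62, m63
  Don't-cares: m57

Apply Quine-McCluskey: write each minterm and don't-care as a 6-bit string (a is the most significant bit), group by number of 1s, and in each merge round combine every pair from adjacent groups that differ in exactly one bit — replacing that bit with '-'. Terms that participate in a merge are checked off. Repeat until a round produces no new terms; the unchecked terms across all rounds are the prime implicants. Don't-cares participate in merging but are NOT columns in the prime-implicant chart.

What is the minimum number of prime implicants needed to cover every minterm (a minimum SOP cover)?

Round 0: 000000✓ 000001✓ 000100✓ 000101✓ 000110✓ 000111✓ 001000✓ 001111✓ 010001✓ 010010✓ 010111✓ 011011 100000✓ 100001✓ 100010✓ 100011✓ 100101✓ 101000✓ 101011✓ 101110✓ 101111✓ 110010✓ 110011✓ 110100✓ 110101✓ 110110✓ 111001✓ 111101✓ 111110✓ 111111✓
Round 1: -00000✓ -00001✓ -00101✓ -01000✓ -01111 -10010 0-0001 0-0111 00-000✓ 00-111 000-00✓ 000-01✓ 00000-✓ 0001-0✓ 0001-1✓ 00010-✓ 00011-✓ 1-0010✓ 1-0011✓ 1-0101 1-1110✓ 1-1111✓ 10-000✓ 10-011 100-01✓ 1000-0✓ 1000-1✓ 10000-✓ 10001-✓ 101-11 10111-✓ 11-101 11-110 110-10 11001-✓ 1101-0 11010- 111-01 1111-1 11111-✓
Round 2: -0-000 -00-01 -0000- 000-0- 0001-- 1-001- 1-111- 1000--
PIs = {-0-000, -00-01, -0000-, -01111, -10010, 0-0001, 0-0111, 00-111, 000-0-, 0001--, 011011, 1-001-, 1-0101, 1-111-, 10-011, 1000--, 101-11, 11-101, 11-110, 110-10, 1101-0, 11010-, 111-01, 1111-1}
Coverage chart:
  m0: -0-000,-0000-,000-0-
  m1: -00-01,-0000-,0-0001,000-0-
  m4: 000-0-,0001--
  m5: -00-01,000-0-,0001--
  m6: 0001-- ←essential
  m7: 0-0111,00-111,0001--
  m8: -0-000 ←essential
  m15: -01111,00-111
  m17: 0-0001 ←essential
  m18: -10010 ←essential
  m23: 0-0111 ←essential
  m27: 011011 ←essential
  m32: -0-000,-0000-,1000--
  m33: -00-01,-0000-,1000--
  m34: 1-001-,1000--
  m35: 1-001-,10-011,1000--
  m37: -00-01,1-0101
  m40: -0-000 ←essential
  m43: 10-011,101-11
  m46: 1-111- ←essential
  m47: -01111,1-111-,101-11
  m50: -10010,1-001-,110-10
  m51: 1-001- ←essential
  m52: 1101-0,11010-
  m53: 1-0101,11-101,11010-
  m54: 11-110,110-10,1101-0
  m61: 11-101,111-01,1111-1
  m62: 1-111-,11-110
  m63: 1-111-,1111-1
Essential: -0-000, -10010, 0-0001, 0-0111, 0001--, 011011, 1-001-, 1-111-
Petrick residual → -00-01, -01111, 10-011, 11-101, 1101-0
Min cover (13 terms): b'd'e'f' + b'c'e'f + b'cdef + bc'd'ef' + a'c'd'e'f + a'c'def + a'b'c'd + a'bcd'ef + ac'd'e + acde + ab'd'ef + abde'f + abc'df'

13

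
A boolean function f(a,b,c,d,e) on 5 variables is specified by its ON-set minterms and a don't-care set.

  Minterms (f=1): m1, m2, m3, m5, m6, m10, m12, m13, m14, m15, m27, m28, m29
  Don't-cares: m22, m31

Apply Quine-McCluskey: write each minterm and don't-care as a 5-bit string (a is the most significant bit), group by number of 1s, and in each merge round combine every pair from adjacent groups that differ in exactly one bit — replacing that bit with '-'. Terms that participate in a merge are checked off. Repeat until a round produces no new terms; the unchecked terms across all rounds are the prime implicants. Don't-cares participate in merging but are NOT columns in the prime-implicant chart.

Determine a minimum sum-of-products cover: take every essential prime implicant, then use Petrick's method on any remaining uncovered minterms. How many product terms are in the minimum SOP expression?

6

[col 0] 00001*, 00010*, 00011*, 00101*, 00110*, 01010*, 01100*, 01101*, 01110*, 01111*, 10110*, 11011*, 11100*, 11101*, 11111*
[col 1] -0110, -1100*, -1101*, -1111*, 0-010*, 0-101, 0-110*, 00-01, 00-10*, 000-1, 0001-, 01-10*, 011-0*, 011-1*, 0110-*, 0111-*, 11-11, 111-1*, 1110-*
[col 2] -11-1, -110-, 0--10, 011--
Prime implicants: -0110, -11-1, -110-, 0--10, 0-101, 00-01, 000-1, 0001-, 011--, 11-11
PI chart (minterm → PIs covering it):
  1 | 00-01,000-1
  2 | 0--10,0001-
  3 | 000-1,0001-
  5 | 0-101,00-01
  6 | -0110,0--10
  10 | 0--10  (sole → essential)
  12 | -110-,011--
  13 | -11-1,-110-,0-101,011--
  14 | 0--10,011--
  15 | -11-1,011--
  27 | 11-11  (sole → essential)
  28 | -110-  (sole → essential)
  29 | -11-1,-110-
Essential prime implicants: -110-, 0--10, 11-11
Petrick residual → -11-1, 0-101, 000-1
Minimum SOP uses 6 PIs: bce + bcd' + a'de' + a'cd'e + a'b'c'e + abde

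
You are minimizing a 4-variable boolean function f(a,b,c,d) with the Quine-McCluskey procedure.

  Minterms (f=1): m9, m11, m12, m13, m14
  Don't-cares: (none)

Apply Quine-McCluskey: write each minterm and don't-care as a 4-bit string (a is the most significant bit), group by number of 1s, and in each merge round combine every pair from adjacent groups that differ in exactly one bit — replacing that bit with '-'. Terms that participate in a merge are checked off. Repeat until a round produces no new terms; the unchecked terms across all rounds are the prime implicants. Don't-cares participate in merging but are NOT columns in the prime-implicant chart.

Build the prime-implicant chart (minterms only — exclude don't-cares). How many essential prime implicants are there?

2

size-2^0 implicants → 1001(✓)  1011(✓)  1100(✓)  1101(✓)  1110(✓)
size-2^1 implicants → 1-01  10-1  11-0  110-
Unchecked terms (primes): 1-01, 10-1, 11-0, 110-
Minterm coverage:
  m9 ⊆ 1-01,10-1
  m11 ⊆ 10-1 [E]
  m12 ⊆ 11-0,110-
  m13 ⊆ 1-01,110-
  m14 ⊆ 11-0 [E]
E = {10-1, 11-0}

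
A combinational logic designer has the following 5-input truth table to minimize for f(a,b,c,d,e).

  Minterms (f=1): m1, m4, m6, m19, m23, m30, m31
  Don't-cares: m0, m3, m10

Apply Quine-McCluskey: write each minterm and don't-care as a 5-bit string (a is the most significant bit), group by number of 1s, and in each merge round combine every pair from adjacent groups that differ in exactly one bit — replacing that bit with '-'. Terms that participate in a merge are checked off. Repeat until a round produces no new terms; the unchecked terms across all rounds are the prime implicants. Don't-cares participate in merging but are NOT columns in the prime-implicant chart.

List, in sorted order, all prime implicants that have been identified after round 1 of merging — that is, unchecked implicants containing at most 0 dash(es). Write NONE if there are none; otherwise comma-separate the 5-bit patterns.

size-2^0 implicants → 00000(✓)  00001(✓)  00011(✓)  00100(✓)  00110(✓)  01010  10011(✓)  10111(✓)  11110(✓)  11111(✓)
size-2^1 implicants → -0011  00-00  000-1  0000-  001-0  1-111  10-11  1111-
Unchecked terms (primes): -0011, 00-00, 000-1, 0000-, 001-0, 01010, 1-111, 10-11, 1111-

01010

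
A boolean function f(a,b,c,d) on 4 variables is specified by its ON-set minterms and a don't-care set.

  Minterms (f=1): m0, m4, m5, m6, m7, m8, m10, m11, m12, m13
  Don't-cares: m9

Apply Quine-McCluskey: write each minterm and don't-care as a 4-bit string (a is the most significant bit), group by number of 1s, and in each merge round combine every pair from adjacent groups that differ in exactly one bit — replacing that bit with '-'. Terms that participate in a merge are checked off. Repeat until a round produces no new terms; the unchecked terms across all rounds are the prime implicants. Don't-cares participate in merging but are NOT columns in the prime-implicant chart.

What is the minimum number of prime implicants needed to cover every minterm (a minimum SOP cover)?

[col 0] 0000*, 0100*, 0101*, 0110*, 0111*, 1000*, 1001*, 1010*, 1011*, 1100*, 1101*
[col 1] -000*, -100*, -101*, 0-00*, 01-0*, 01-1*, 010-*, 011-*, 1-00*, 1-01*, 10-0*, 10-1*, 100-*, 101-*, 110-*
[col 2] --00, -10-, 01--, 1-0-, 10--
Prime implicants: --00, -10-, 01--, 1-0-, 10--
PI chart (minterm → PIs covering it):
  0 | --00  (sole → essential)
  4 | --00,-10-,01--
  5 | -10-,01--
  6 | 01--  (sole → essential)
  7 | 01--  (sole → essential)
  8 | --00,1-0-,10--
  10 | 10--  (sole → essential)
  11 | 10--  (sole → essential)
  12 | --00,-10-,1-0-
  13 | -10-,1-0-
Essential prime implicants: --00, 01--, 10--
Petrick residual → -10-
Minimum SOP uses 4 PIs: c'd' + bc' + a'b + ab'

4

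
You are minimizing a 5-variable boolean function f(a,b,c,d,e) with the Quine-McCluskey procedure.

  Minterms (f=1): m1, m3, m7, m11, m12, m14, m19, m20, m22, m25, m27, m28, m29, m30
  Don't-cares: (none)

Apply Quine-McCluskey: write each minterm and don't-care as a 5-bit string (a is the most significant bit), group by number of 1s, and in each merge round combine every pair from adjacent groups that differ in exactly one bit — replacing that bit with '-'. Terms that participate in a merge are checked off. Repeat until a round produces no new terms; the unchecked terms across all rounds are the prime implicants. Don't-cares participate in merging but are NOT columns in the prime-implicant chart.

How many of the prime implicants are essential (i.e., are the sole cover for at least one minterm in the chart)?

5

size-2^0 implicants → 00001(✓)  00011(✓)  00111(✓)  01011(✓)  01100(✓)  01110(✓)  10011(✓)  10100(✓)  10110(✓)  11001(✓)  11011(✓)  11100(✓)  11101(✓)  11110(✓)
size-2^1 implicants → -0011(✓)  -1011(✓)  -1100(✓)  -1110(✓)  0-011(✓)  00-11  000-1  011-0(✓)  1-011(✓)  1-100(✓)  1-110(✓)  101-0(✓)  11-01  110-1  111-0(✓)  1110-
size-2^2 implicants → --011  -11-0  1-1-0
Unchecked terms (primes): --011, -11-0, 00-11, 000-1, 1-1-0, 11-01, 110-1, 1110-
Minterm coverage:
  m1 ⊆ 000-1 [E]
  m3 ⊆ --011,00-11,000-1
  m7 ⊆ 00-11 [E]
  m11 ⊆ --011 [E]
  m12 ⊆ -11-0 [E]
  m14 ⊆ -11-0 [E]
  m19 ⊆ --011 [E]
  m20 ⊆ 1-1-0 [E]
  m22 ⊆ 1-1-0 [E]
  m25 ⊆ 11-01,110-1
  m27 ⊆ --011,110-1
  m28 ⊆ -11-0,1-1-0,1110-
  m29 ⊆ 11-01,1110-
  m30 ⊆ -11-0,1-1-0
E = {--011, -11-0, 00-11, 000-1, 1-1-0}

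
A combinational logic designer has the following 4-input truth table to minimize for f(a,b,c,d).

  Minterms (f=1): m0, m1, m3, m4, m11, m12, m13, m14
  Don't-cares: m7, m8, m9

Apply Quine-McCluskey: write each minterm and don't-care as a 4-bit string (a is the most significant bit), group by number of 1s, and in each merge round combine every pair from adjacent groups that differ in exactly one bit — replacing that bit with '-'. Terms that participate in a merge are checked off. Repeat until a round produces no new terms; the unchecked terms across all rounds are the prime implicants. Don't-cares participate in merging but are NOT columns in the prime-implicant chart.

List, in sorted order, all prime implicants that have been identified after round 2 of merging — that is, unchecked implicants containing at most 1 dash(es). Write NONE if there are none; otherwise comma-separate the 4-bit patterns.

[col 0] 0000*, 0001*, 0011*, 0100*, 0111*, 1000*, 1001*, 1011*, 1100*, 1101*, 1110*
[col 1] -000*, -001*, -011*, -100*, 0-00*, 0-11, 00-1*, 000-*, 1-00*, 1-01*, 10-1*, 100-*, 11-0, 110-*
[col 2] --00, -0-1, -00-, 1-0-
Prime implicants: --00, -0-1, -00-, 0-11, 1-0-, 11-0

0-11, 11-0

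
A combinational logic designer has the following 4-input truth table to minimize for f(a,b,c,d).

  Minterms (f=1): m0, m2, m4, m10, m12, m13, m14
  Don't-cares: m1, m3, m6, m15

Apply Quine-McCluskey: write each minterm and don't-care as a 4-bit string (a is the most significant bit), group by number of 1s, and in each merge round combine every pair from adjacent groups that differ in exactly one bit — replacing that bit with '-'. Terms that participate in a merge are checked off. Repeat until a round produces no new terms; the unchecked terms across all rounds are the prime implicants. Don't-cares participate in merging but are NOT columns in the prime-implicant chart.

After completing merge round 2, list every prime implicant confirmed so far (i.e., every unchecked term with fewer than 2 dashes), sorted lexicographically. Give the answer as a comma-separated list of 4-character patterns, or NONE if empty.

size-2^0 implicants → 0000(✓)  0001(✓)  0010(✓)  0011(✓)  0100(✓)  0110(✓)  1010(✓)  1100(✓)  1101(✓)  1110(✓)  1111(✓)
size-2^1 implicants → -010(✓)  -100(✓)  -110(✓)  0-00(✓)  0-10(✓)  00-0(✓)  00-1(✓)  000-(✓)  001-(✓)  01-0(✓)  1-10(✓)  11-0(✓)  11-1(✓)  110-(✓)  111-(✓)
size-2^2 implicants → --10  -1-0  0--0  00--  11--
Unchecked terms (primes): --10, -1-0, 0--0, 00--, 11--

NONE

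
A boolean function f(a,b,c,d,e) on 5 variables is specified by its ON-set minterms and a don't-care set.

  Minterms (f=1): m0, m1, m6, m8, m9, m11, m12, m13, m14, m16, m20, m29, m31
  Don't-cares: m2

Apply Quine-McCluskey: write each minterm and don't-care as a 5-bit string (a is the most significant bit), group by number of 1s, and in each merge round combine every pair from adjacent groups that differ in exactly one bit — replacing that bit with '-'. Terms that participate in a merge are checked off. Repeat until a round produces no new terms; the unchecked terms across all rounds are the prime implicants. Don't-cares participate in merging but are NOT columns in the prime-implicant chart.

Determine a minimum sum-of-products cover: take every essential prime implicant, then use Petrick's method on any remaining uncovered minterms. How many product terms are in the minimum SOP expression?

6

[col 0] 00000*, 00001*, 00010*, 00110*, 01000*, 01001*, 01011*, 01100*, 01101*, 01110*, 10000*, 10100*, 11101*, 11111*
[col 1] -0000, -1101, 0-000*, 0-001*, 0-110, 00-10, 000-0, 0000-*, 01-00*, 01-01*, 010-1, 0100-*, 011-0, 0110-*, 10-00, 111-1
[col 2] 0-00-, 01-0-
Prime implicants: -0000, -1101, 0-00-, 0-110, 00-10, 000-0, 01-0-, 010-1, 011-0, 10-00, 111-1
PI chart (minterm → PIs covering it):
  0 | -0000,0-00-,000-0
  1 | 0-00-  (sole → essential)
  6 | 0-110,00-10
  8 | 0-00-,01-0-
  9 | 0-00-,01-0-,010-1
  11 | 010-1  (sole → essential)
  12 | 01-0-,011-0
  13 | -1101,01-0-
  14 | 0-110,011-0
  16 | -0000,10-00
  20 | 10-00  (sole → essential)
  29 | -1101,111-1
  31 | 111-1  (sole → essential)
Essential prime implicants: 0-00-, 010-1, 10-00, 111-1
Petrick residual → 0-110, 01-0-
Minimum SOP uses 6 PIs: a'c'd' + a'cde' + a'bd' + a'bc'e + ab'd'e' + abce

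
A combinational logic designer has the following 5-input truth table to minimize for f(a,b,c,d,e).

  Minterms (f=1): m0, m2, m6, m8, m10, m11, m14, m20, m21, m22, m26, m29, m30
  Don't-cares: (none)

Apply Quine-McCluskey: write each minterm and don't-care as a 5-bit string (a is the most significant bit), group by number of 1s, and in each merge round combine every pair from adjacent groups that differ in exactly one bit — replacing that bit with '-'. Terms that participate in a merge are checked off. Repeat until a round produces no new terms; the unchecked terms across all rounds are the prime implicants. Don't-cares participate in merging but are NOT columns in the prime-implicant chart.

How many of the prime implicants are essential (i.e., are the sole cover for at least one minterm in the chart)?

4

Round 0: 00000✓ 00010✓ 00110✓ 01000✓ 01010✓ 01011✓ 01110✓ 10100✓ 10101✓ 10110✓ 11010✓ 11101✓ 11110✓
Round 1: -0110✓ -1010✓ -1110✓ 0-000✓ 0-010✓ 0-110✓ 00-10✓ 000-0✓ 01-10✓ 010-0✓ 0101- 1-101 1-110✓ 101-0 1010- 11-10✓
Round 2: --110 -1-10 0--10 0-0-0
PIs = {--110, -1-10, 0--10, 0-0-0, 0101-, 1-101, 101-0, 1010-}
Coverage chart:
  m0: 0-0-0 ←essential
  m2: 0--10,0-0-0
  m6: --110,0--10
  m8: 0-0-0 ←essential
  m10: -1-10,0--10,0-0-0,0101-
  m11: 0101- ←essential
  m14: --110,-1-10,0--10
  m20: 101-0,1010-
  m21: 1-101,1010-
  m22: --110,101-0
  m26: -1-10 ←essential
  m29: 1-101 ←essential
  m30: --110,-1-10
Essential: -1-10, 0-0-0, 0101-, 1-101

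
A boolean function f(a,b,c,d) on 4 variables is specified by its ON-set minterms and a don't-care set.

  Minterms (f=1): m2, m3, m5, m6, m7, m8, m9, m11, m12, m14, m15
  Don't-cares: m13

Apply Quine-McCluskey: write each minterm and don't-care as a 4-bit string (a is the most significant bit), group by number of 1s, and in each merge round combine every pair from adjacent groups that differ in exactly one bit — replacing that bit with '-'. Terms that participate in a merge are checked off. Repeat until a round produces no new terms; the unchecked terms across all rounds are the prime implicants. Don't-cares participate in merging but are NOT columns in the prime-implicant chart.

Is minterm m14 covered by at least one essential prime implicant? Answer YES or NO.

[col 0] 0010*, 0011*, 0101*, 0110*, 0111*, 1000*, 1001*, 1011*, 1100*, 1101*, 1110*, 1111*
[col 1] -011*, -101*, -110*, -111*, 0-10*, 0-11*, 001-*, 01-1*, 011-*, 1-00*, 1-01*, 1-11*, 10-1*, 100-*, 11-0*, 11-1*, 110-*, 111-*
[col 2] --11, -1-1, -11-, 0-1-, 1--1, 1-0-, 11--
Prime implicants: --11, -1-1, -11-, 0-1-, 1--1, 1-0-, 11--
PI chart (minterm → PIs covering it):
  2 | 0-1-  (sole → essential)
  3 | --11,0-1-
  5 | -1-1  (sole → essential)
  6 | -11-,0-1-
  7 | --11,-1-1,-11-,0-1-
  8 | 1-0-  (sole → essential)
  9 | 1--1,1-0-
  11 | --11,1--1
  12 | 1-0-,11--
  14 | -11-,11--
  15 | --11,-1-1,-11-,1--1,11--
Essential prime implicants: -1-1, 0-1-, 1-0-

NO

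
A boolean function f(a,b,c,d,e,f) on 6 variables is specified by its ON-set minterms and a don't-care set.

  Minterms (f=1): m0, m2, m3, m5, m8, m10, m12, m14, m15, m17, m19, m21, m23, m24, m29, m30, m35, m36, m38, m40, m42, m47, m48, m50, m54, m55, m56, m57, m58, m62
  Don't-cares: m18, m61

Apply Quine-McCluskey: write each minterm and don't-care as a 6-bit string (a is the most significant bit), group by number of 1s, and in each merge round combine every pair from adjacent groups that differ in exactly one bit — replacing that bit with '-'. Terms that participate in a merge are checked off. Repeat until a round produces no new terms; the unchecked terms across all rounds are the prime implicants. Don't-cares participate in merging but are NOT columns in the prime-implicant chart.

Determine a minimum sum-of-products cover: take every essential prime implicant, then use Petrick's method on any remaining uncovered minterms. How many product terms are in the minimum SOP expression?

14

size-2^0 implicants → 000000(✓)  000010(✓)  000011(✓)  000101(✓)  001000(✓)  001010(✓)  001100(✓)  001110(✓)  001111(✓)  010001(✓)  010010(✓)  010011(✓)  010101(✓)  010111(✓)  011000(✓)  011101(✓)  011110(✓)  100011(✓)  100100(✓)  100110(✓)  101000(✓)  101010(✓)  101111(✓)  110000(✓)  110010(✓)  110110(✓)  110111(✓)  111000(✓)  111001(✓)  111010(✓)  111101(✓)  111110(✓)
size-2^1 implicants → -00011  -01000(✓)  -01010(✓)  -01111  -10010  -10111  -11000(✓)  -11101  -11110  0-0010(✓)  0-0011(✓)  0-0101  0-1000(✓)  0-1110  00-000(✓)  00-010(✓)  0000-0(✓)  00001-(✓)  001-00(✓)  001-10(✓)  0010-0(✓)  0011-0(✓)  00111-  01-101  010-01(✓)  010-11(✓)  0100-1(✓)  01001-(✓)  0101-1(✓)  1-0110  1-1000(✓)  1-1010(✓)  1001-0  1010-0(✓)  11-000(✓)  11-010(✓)  11-110(✓)  110-10(✓)  1100-0(✓)  11011-  111-01  111-10(✓)  1110-0(✓)  11100-
size-2^2 implicants → --1000  -010-0  0-001-  00-0-0  001--0  010--1  1-10-0  11--10  11-0-0
Unchecked terms (primes): --1000, -00011, -010-0, -01111, -10010, -10111, -11101, -11110, 0-001-, 0-0101, 0-1110, 00-0-0, 001--0, 00111-, 01-101, 010--1, 1-0110, 1-10-0, 1001-0, 11--10, 11-0-0, 11011-, 111-01, 11100-
Minterm coverage:
  m0 ⊆ 00-0-0 [E]
  m2 ⊆ 0-001-,00-0-0
  m3 ⊆ -00011,0-001-
  m5 ⊆ 0-0101 [E]
  m8 ⊆ --1000,-010-0,00-0-0,001--0
  m10 ⊆ -010-0,00-0-0,001--0
  m12 ⊆ 001--0 [E]
  m14 ⊆ 0-1110,001--0,00111-
  m15 ⊆ -01111,00111-
  m17 ⊆ 010--1 [E]
  m19 ⊆ 0-001-,010--1
  m21 ⊆ 0-0101,01-101,010--1
  m23 ⊆ -10111,010--1
  m24 ⊆ --1000 [E]
  m29 ⊆ -11101,01-101
  m30 ⊆ -11110,0-1110
  m35 ⊆ -00011 [E]
  m36 ⊆ 1001-0 [E]
  m38 ⊆ 1-0110,1001-0
  m40 ⊆ --1000,-010-0,1-10-0
  m42 ⊆ -010-0,1-10-0
  m47 ⊆ -01111 [E]
  m48 ⊆ 11-0-0 [E]
  m50 ⊆ -10010,11--10,11-0-0
  m54 ⊆ 1-0110,11--10,11011-
  m55 ⊆ -10111,11011-
  m56 ⊆ --1000,1-10-0,11-0-0,11100-
  m57 ⊆ 111-01,11100-
  m58 ⊆ 1-10-0,11--10,11-0-0
  m62 ⊆ -11110,11--10
E = {--1000, -00011, -01111, 0-0101, 00-0-0, 001--0, 010--1, 1001-0, 11-0-0}
Petrick residual → -010-0, -11101, -11110, 11011-, 111-01
Cover = cd'e'f' + b'c'd'ef + b'cd'f' + b'cdef + bcde'f + bcdef' + a'c'de'f + a'b'd'f' + a'b'cf' + a'bc'f + ab'c'df' + abd'f' + abc'de + abce'f  |cover|=14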